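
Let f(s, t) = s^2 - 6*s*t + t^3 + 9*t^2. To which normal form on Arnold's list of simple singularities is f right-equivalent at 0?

A2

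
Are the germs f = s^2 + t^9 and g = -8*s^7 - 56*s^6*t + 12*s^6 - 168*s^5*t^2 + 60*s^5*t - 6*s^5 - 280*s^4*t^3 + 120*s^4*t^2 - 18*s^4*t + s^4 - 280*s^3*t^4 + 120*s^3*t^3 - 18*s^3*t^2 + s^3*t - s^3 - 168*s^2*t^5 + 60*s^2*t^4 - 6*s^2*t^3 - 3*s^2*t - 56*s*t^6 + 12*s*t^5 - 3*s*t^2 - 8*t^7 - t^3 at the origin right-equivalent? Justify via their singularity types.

The Hessian of f at 0 is [[2, 0], [0, 0]] with rank 1, so corank 1. A Groebner basis of the Jacobian ideal J(f) in C{s,t} is {t^8, s}; counting standard monomials gives mu = 8. Corank 1: A-series; mu = 8 gives A_8. The Hessian of g at 0 is [[0, 0], [0, 0]] with rank 0, so corank 2. A Groebner basis of the Jacobian ideal J(g) in C{s,t} is {3*s^2 + 6*s*t + t^4 + t^3 + 3*t^2, s^3 - 3*s^2 - 6*s*t - 3*t^2, s^2*t + 3*s^2 + 6*s*t + 3*t^2, -2*s^2 + s*t^2 - 4*s*t + t^3/3 - 2*t^2}; counting standard monomials gives mu = 7. Corank 2; j^3 = -(s + t)^3 is a perfect cube, so E-series; the 4-jet and mu = 7 give E_7. f is A_8 but g is E_7, hence not right-equivalent.

No.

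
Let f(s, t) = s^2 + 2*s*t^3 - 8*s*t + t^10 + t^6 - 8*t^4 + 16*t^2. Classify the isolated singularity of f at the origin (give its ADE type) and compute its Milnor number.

Type A_{9}, Milnor number mu = 9.

The Hessian of f at 0 has rank 1. Corank 1: A-series; mu = 9 gives A_9.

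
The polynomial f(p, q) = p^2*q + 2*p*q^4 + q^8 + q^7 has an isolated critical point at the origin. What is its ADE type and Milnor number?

The Hessian of f at 0 has rank 0. Corank 2; j^3 = p^2*q has shape L^2 M (L != M), so D-series; mu = 9 gives D_9.

Type D_9, Milnor number mu = 9.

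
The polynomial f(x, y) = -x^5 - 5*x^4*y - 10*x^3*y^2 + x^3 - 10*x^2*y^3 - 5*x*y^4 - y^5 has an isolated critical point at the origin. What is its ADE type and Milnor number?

Type E8, Milnor number mu = 8.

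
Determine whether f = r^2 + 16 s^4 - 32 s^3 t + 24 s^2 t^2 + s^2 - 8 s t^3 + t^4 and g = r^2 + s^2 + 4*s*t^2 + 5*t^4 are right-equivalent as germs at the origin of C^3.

Yes.

The Hessian of f at 0 has rank 2. Corank 1: A-series; mu = 3 gives A_3. The Hessian of g at 0 has rank 2. Corank 1: A-series; mu = 3 gives A_3. Both have type A_3, hence right-equivalent.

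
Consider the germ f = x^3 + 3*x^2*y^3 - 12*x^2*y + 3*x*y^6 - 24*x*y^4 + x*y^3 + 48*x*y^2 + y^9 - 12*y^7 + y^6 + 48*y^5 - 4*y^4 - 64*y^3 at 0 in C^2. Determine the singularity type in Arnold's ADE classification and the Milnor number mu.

Type E7, Milnor number mu = 7.

The Hessian of f at 0 has rank 0. Corank 2; j^3 = (x - 4*y)^3 is a perfect cube, so E-series; the 4-jet and mu = 7 give E_7.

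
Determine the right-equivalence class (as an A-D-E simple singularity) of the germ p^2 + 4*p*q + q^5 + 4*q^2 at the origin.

The Hessian of f at 0 is [[2, 4], [4, 8]] with rank 1, so corank 1. A Groebner basis of the Jacobian ideal J(f) in C{p,q} is {q^4, p + 2*q}; counting standard monomials gives mu = 4. Corank 1: A-series; mu = 4 gives A_4.

A4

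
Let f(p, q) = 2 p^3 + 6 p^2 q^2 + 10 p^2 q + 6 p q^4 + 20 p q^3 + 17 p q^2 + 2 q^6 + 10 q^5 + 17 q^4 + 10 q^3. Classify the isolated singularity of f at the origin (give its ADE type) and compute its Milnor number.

Type D_{4}, Milnor number mu = 4.

The Hessian of f at 0 has rank 0. Corank 2; j^3 = (p + 2*q)*(2*p^2 + 6*p*q + 5*q^2) splits into three distinct lines over C (the quadratic factor has nonzero discriminant), so D_4.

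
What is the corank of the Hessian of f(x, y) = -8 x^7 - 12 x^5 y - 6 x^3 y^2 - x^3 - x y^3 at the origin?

Hessian at 0 has rank 0.

2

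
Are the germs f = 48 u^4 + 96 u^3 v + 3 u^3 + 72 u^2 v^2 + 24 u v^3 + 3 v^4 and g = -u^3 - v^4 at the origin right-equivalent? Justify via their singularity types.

The Hessian of f at 0 is [[0, 0], [0, 0]] with rank 0, so corank 2. A Groebner basis of the Jacobian ideal J(f) in C{u,v} is {v^4, u*v^2 + v^3/6, u^2}; counting standard monomials gives mu = 6. Corank 2; j^3 = 3*u^3 is a perfect cube, so E-series; the 4-jet and mu = 6 give E_6. The Hessian of g at 0 is [[0, 0], [0, 0]] with rank 0, so corank 2. A Groebner basis of the Jacobian ideal J(g) in C{u,v} is {v^3, u^2}; counting standard monomials gives mu = 6. Corank 2; j^3 = -u^3 is a perfect cube, so E-series; the 4-jet and mu = 6 give E_6. Both have type E_6, hence right-equivalent.

Yes.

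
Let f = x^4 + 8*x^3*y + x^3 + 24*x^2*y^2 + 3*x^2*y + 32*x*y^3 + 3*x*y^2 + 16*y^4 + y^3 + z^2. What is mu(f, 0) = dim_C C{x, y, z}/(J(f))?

The Hessian of f at 0 is [[0, 0, 0], [0, 0, 0], [0, 0, 2]] with rank 1, so corank 2. A Groebner basis of the Jacobian ideal J(f) in C{x,y,z} is {y^4, x*y^2 + 4*y^3/3, x^2 + 2*x*y + y^2, z}; counting standard monomials gives mu = 6. Corank 2; j^3 = (x + y)^3 is a perfect cube, so E-series; the 4-jet and mu = 6 give E_6.

6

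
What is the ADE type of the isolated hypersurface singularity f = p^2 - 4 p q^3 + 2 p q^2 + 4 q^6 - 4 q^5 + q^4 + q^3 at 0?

The Hessian of f at 0 has rank 1. Corank 1: A-series; mu = 2 gives A_2.

A_{2}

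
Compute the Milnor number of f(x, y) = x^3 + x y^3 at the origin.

7

The Hessian of f at 0 has rank 0. Corank 2; j^3 = x^3 is a perfect cube, so E-series; the 4-jet and mu = 7 give E_7.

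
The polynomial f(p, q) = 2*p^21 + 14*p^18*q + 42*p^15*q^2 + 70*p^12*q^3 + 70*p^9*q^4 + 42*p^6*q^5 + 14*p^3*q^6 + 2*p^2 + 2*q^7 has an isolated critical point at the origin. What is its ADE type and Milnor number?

Type A_{6}, Milnor number mu = 6.

The Hessian of f at 0 is [[4, 0], [0, 0]] with rank 1, so corank 1. A Groebner basis of the Jacobian ideal J(f) in C{p,q} is {q^6, p}; counting standard monomials gives mu = 6. Corank 1: A-series; mu = 6 gives A_6.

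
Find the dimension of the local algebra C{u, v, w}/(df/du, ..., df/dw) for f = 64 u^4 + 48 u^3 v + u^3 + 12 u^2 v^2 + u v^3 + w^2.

7

The Hessian of f at 0 has rank 1. Corank 2; j^3 = u^3 is a perfect cube, so E-series; the 4-jet and mu = 7 give E_7.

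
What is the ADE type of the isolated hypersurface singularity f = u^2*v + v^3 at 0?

The Hessian of f at 0 is [[0, 0], [0, 0]] with rank 0, so corank 2. A Groebner basis of the Jacobian ideal J(f) in C{u,v} is {v^3, u^2 + 3*v^2, u*v}; counting standard monomials gives mu = 4. Corank 2; j^3 = v*(u^2 + v^2) splits into three distinct lines over C (the quadratic factor has nonzero discriminant), so D_4.

D4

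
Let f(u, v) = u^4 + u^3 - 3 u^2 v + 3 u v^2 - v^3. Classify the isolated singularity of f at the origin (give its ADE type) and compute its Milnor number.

The Hessian of f at 0 has rank 0. Corank 2; j^3 = (u - v)^3 is a perfect cube, so E-series; the 4-jet and mu = 6 give E_6.

Type E_{6}, Milnor number mu = 6.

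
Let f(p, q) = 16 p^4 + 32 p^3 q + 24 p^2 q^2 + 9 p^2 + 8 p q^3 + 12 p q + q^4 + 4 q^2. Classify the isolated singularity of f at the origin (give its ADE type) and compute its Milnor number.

Type A_3, Milnor number mu = 3.

The Hessian of f at 0 is [[18, 12], [12, 8]] with rank 1, so corank 1. A Groebner basis of the Jacobian ideal J(f) in C{p,q} is {q^3, p + 2*q/3}; counting standard monomials gives mu = 3. Corank 1: A-series; mu = 3 gives A_3.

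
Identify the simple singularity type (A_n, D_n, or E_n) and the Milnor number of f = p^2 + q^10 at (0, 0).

The Hessian of f at 0 is [[2, 0], [0, 0]] with rank 1, so corank 1. A Groebner basis of the Jacobian ideal J(f) in C{p,q} is {q^9, p}; counting standard monomials gives mu = 9. Corank 1: A-series; mu = 9 gives A_9.

Type A_9, Milnor number mu = 9.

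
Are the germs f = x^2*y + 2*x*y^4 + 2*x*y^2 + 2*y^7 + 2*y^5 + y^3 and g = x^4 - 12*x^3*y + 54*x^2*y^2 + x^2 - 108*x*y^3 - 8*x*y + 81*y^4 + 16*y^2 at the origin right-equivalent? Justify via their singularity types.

No.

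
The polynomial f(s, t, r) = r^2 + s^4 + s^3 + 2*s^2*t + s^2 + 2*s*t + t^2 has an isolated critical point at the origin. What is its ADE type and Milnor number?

Type A_2, Milnor number mu = 2.

The Hessian of f at 0 has rank 2. Corank 1: A-series; mu = 2 gives A_2.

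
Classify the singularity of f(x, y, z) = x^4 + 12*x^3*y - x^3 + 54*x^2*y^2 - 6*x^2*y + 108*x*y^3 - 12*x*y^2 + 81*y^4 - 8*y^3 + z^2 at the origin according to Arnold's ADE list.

E_{6}

The Hessian of f at 0 has rank 1. Corank 2; j^3 = -(x + 2*y)^3 is a perfect cube, so E-series; the 4-jet and mu = 6 give E_6.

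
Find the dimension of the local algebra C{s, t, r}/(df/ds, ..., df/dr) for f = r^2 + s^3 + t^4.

6

The Hessian of f at 0 has rank 1. Corank 2; j^3 = s^3 is a perfect cube, so E-series; the 4-jet and mu = 6 give E_6.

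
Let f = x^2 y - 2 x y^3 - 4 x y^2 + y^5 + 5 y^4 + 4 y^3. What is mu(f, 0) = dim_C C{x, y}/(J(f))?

5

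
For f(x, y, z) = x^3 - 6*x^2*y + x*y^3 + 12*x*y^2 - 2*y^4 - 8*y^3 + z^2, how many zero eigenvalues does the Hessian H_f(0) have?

2

Hessian at 0 has rank 1.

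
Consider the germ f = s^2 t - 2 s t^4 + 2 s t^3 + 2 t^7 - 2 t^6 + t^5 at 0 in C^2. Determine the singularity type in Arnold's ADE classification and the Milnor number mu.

Type D_{8}, Milnor number mu = 8.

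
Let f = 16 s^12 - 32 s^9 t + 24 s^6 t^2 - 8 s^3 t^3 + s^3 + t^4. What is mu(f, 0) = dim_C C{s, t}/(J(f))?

The Hessian of f at 0 has rank 0. Corank 2; j^3 = s^3 is a perfect cube, so E-series; the 4-jet and mu = 6 give E_6.

6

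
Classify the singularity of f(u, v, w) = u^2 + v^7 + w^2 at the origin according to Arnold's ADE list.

The Hessian of f at 0 has rank 2. Corank 1: A-series; mu = 6 gives A_6.

A_6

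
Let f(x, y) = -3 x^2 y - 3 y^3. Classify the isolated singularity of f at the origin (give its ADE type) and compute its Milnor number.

Type D4, Milnor number mu = 4.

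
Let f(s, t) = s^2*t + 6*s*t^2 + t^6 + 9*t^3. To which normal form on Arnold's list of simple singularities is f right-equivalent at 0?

The Hessian of f at 0 is [[0, 0], [0, 0]] with rank 0, so corank 2. A Groebner basis of the Jacobian ideal J(f) in C{s,t} is {s^2/6 + t^5 - 3*t^2/2, s^3 + 27*t^3, s*t + 3*t^2}; counting standard monomials gives mu = 7. Corank 2; j^3 = t*(s + 3*t)^2 has shape L^2 M (L != M), so D-series; mu = 7 gives D_7.

D7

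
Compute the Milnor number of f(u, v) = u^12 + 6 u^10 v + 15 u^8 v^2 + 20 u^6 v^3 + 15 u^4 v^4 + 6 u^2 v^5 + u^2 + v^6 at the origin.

5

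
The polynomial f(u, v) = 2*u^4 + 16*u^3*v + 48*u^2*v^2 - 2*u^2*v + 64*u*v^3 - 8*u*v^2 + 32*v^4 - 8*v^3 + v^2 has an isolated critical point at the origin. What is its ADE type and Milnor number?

Type A_3, Milnor number mu = 3.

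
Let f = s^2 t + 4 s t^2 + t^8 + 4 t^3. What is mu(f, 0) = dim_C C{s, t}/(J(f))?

9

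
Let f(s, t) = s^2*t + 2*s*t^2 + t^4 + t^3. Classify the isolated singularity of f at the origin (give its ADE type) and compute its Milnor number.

Type D5, Milnor number mu = 5.

The Hessian of f at 0 has rank 0. Corank 2; j^3 = t*(s + t)^2 has shape L^2 M (L != M), so D-series; mu = 5 gives D_5.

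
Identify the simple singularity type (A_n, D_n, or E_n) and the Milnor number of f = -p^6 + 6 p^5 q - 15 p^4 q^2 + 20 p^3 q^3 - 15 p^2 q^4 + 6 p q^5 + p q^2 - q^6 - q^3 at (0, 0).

Type D_{7}, Milnor number mu = 7.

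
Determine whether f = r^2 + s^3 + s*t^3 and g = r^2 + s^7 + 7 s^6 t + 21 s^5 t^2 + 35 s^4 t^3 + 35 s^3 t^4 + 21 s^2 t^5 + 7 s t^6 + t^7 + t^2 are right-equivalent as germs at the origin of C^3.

No.

The Hessian of f at 0 has rank 1. Corank 2; j^3 = s^3 is a perfect cube, so E-series; the 4-jet and mu = 7 give E_7. The Hessian of g at 0 has rank 2. Corank 1: A-series; mu = 6 gives A_6. f is E_7 but g is A_6, hence not right-equivalent.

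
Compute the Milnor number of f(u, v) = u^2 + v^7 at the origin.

6

The Hessian of f at 0 has rank 1. Corank 1: A-series; mu = 6 gives A_6.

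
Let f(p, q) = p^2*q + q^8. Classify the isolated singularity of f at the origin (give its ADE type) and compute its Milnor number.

The Hessian of f at 0 has rank 0. Corank 2; j^3 = p^2*q has shape L^2 M (L != M), so D-series; mu = 9 gives D_9.

Type D_9, Milnor number mu = 9.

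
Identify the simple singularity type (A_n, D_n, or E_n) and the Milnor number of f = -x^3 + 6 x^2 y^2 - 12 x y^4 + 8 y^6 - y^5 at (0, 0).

Type E_8, Milnor number mu = 8.

The Hessian of f at 0 is [[0, 0], [0, 0]] with rank 0, so corank 2. A Groebner basis of the Jacobian ideal J(f) in C{x,y} is {y^4, x^3, -x^2/4 + x*y^2}; counting standard monomials gives mu = 8. Corank 2; j^3 = -x^3 is a perfect cube, so E-series; the 5-jet and mu = 8 give E_8.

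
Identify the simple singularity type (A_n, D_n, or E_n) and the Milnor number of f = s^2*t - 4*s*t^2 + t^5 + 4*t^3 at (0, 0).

Type D6, Milnor number mu = 6.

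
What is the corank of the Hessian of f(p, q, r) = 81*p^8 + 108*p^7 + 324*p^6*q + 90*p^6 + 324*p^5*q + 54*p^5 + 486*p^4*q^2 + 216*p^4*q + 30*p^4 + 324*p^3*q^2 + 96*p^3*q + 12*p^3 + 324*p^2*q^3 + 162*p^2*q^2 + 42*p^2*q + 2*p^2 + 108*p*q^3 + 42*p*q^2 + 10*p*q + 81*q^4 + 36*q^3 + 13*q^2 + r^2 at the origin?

The Hessian at 0 is [[4, 10, 0], [10, 26, 0], [0, 0, 2]] of rank 3; hence corank 0.

0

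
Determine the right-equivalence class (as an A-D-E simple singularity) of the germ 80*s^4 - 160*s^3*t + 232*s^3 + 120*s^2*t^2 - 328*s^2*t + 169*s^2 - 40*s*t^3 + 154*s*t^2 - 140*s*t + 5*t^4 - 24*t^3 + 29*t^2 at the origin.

A_{1}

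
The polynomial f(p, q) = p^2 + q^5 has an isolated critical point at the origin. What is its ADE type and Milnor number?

Type A4, Milnor number mu = 4.

The Hessian of f at 0 has rank 1. Corank 1: A-series; mu = 4 gives A_4.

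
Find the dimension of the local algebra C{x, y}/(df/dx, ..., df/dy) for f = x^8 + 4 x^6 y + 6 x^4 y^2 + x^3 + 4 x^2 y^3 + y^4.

6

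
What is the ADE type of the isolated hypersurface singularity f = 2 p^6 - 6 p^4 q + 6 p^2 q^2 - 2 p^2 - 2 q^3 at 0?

The Hessian of f at 0 has rank 1. Corank 1: A-series; mu = 2 gives A_2.

A2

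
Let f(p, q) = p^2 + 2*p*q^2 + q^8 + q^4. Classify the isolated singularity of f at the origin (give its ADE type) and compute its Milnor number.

Type A_{7}, Milnor number mu = 7.

The Hessian of f at 0 has rank 1. Corank 1: A-series; mu = 7 gives A_7.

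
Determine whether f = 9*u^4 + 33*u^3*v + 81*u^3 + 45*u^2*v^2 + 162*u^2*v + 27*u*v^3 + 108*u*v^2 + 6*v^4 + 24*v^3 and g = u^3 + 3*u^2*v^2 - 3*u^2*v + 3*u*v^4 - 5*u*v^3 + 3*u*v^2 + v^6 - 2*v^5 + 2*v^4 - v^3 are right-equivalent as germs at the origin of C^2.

Yes.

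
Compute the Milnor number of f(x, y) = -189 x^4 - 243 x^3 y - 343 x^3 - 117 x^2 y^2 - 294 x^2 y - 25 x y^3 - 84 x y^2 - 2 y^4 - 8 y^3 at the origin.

7

The Hessian of f at 0 has rank 0. Corank 2; j^3 = -(7*x + 2*y)^3 is a perfect cube, so E-series; the 4-jet and mu = 7 give E_7.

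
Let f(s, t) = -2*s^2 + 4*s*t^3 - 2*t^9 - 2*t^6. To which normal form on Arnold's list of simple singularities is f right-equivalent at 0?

The Hessian of f at 0 has rank 1. Corank 1: A-series; mu = 8 gives A_8.

A_8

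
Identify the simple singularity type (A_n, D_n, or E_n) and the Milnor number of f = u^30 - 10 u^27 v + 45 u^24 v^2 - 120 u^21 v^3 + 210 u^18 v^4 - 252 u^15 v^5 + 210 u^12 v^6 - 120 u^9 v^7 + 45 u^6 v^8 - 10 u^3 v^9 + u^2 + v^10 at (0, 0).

The Hessian of f at 0 has rank 1. Corank 1: A-series; mu = 9 gives A_9.

Type A_{9}, Milnor number mu = 9.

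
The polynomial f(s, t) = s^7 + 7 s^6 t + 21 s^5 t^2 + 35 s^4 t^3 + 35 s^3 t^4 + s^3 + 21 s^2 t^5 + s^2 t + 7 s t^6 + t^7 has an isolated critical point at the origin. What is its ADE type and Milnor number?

The Hessian of f at 0 is [[0, 0], [0, 0]] with rank 0, so corank 2. A Groebner basis of the Jacobian ideal J(f) in C{s,t} is {-s*t/7 + t^6, s*t^2, s^2 + s*t}; counting standard monomials gives mu = 8. Corank 2; j^3 = s^2*(s + t) has shape L^2 M (L != M), so D-series; mu = 8 gives D_8.

Type D8, Milnor number mu = 8.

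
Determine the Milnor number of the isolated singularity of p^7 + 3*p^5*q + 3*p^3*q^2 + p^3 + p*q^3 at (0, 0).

7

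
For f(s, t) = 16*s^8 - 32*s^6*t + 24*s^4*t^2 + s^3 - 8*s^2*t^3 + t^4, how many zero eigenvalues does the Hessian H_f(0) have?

Hessian at 0 has rank 0.

2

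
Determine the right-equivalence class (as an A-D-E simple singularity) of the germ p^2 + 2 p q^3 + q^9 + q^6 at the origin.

A8

The Hessian of f at 0 has rank 1. Corank 1: A-series; mu = 8 gives A_8.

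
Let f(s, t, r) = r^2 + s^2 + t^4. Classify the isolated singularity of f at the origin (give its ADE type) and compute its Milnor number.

The Hessian of f at 0 has rank 2. Corank 1: A-series; mu = 3 gives A_3.

Type A_{3}, Milnor number mu = 3.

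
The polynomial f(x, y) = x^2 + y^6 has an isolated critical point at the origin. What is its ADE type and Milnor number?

Type A_{5}, Milnor number mu = 5.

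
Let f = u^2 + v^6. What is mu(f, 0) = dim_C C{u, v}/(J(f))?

The Hessian of f at 0 is [[2, 0], [0, 0]] with rank 1, so corank 1. A Groebner basis of the Jacobian ideal J(f) in C{u,v} is {v^5, u}; counting standard monomials gives mu = 5. Corank 1: A-series; mu = 5 gives A_5.

5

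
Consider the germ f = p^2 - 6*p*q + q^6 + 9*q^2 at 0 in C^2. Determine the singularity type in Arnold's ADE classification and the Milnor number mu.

The Hessian of f at 0 is [[2, -6], [-6, 18]] with rank 1, so corank 1. A Groebner basis of the Jacobian ideal J(f) in C{p,q} is {q^5, p - 3*q}; counting standard monomials gives mu = 5. Corank 1: A-series; mu = 5 gives A_5.

Type A5, Milnor number mu = 5.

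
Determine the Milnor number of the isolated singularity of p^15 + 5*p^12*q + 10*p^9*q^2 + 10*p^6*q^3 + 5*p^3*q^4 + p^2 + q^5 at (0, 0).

4

The Hessian of f at 0 has rank 1. Corank 1: A-series; mu = 4 gives A_4.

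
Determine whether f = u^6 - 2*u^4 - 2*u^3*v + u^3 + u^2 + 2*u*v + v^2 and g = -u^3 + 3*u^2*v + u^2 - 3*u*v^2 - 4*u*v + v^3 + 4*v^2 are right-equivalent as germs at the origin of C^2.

Yes.

The Hessian of f at 0 has rank 1. Corank 1: A-series; mu = 2 gives A_2. The Hessian of g at 0 has rank 1. Corank 1: A-series; mu = 2 gives A_2. Both have type A_2, hence right-equivalent.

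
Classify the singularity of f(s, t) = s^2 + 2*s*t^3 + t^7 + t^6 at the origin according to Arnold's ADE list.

A_{6}

The Hessian of f at 0 is [[2, 0], [0, 0]] with rank 1, so corank 1. A Groebner basis of the Jacobian ideal J(f) in C{s,t} is {s + t^3, s^2}; counting standard monomials gives mu = 6. Corank 1: A-series; mu = 6 gives A_6.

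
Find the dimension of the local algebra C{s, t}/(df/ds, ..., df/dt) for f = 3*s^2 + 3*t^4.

3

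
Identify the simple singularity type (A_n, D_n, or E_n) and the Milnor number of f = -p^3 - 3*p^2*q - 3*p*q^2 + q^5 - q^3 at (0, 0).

Type E8, Milnor number mu = 8.

The Hessian of f at 0 has rank 0. Corank 2; j^3 = -(p + q)^3 is a perfect cube, so E-series; the 5-jet and mu = 8 give E_8.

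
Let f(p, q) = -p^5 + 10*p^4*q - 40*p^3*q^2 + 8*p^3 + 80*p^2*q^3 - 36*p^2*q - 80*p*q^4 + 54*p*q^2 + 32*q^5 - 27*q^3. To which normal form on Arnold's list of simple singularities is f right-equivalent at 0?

E_{8}

The Hessian of f at 0 has rank 0. Corank 2; j^3 = (2*p - 3*q)^3 is a perfect cube, so E-series; the 5-jet and mu = 8 give E_8.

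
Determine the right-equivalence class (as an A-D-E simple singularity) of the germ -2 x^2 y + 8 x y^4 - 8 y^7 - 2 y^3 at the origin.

D_4

The Hessian of f at 0 has rank 0. Corank 2; j^3 = -2*y*(x^2 + y^2) splits into three distinct lines over C (the quadratic factor has nonzero discriminant), so D_4.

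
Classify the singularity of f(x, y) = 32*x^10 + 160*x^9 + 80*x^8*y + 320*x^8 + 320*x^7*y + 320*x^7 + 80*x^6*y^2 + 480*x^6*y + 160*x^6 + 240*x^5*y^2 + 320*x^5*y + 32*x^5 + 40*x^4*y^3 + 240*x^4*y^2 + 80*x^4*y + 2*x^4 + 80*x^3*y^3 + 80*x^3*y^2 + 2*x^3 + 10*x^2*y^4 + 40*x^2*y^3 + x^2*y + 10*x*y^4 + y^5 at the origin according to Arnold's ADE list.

D_6

The Hessian of f at 0 has rank 0. Corank 2; j^3 = x^2*(2*x + y) has shape L^2 M (L != M), so D-series; mu = 6 gives D_6.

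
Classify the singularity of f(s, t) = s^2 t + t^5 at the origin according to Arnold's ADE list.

D6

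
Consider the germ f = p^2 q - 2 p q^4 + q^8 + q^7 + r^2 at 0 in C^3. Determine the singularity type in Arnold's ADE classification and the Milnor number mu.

The Hessian of f at 0 is [[0, 0, 0], [0, 0, 0], [0, 0, 2]] with rank 1, so corank 2. A Groebner basis of the Jacobian ideal J(f) in C{p,q,r} is {p^2*q^2, -8*p^2*q - p^2 + p*q^3, -p*q + q^4, p^3, r}; counting standard monomials gives mu = 9. Corank 2; j^3 = p^2*q has shape L^2 M (L != M), so D-series; mu = 9 gives D_9.

Type D9, Milnor number mu = 9.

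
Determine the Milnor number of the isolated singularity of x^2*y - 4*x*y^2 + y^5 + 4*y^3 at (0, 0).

6

The Hessian of f at 0 has rank 0. Corank 2; j^3 = y*(x - 2*y)^2 has shape L^2 M (L != M), so D-series; mu = 6 gives D_6.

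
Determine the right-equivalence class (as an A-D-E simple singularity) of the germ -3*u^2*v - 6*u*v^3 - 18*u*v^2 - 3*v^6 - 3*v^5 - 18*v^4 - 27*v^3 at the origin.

The Hessian of f at 0 has rank 0. Corank 2; j^3 = -3*v*(u + 3*v)^2 has shape L^2 M (L != M), so D-series; mu = 7 gives D_7.

D7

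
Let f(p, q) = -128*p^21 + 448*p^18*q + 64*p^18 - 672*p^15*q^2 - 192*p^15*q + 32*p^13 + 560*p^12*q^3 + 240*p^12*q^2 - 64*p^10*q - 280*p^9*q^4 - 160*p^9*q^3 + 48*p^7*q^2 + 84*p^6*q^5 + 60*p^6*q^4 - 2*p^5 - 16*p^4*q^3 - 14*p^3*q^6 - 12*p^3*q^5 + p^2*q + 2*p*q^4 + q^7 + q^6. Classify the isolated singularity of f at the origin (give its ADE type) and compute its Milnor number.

The Hessian of f at 0 is [[0, 0], [0, 0]] with rank 0, so corank 2. A Groebner basis of the Jacobian ideal J(f) in C{p,q} is {p*q + q^4, p^3, p^2*q, -p^2/6 + p*q^2}; counting standard monomials gives mu = 7. Corank 2; j^3 = p^2*q has shape L^2 M (L != M), so D-series; mu = 7 gives D_7.

Type D7, Milnor number mu = 7.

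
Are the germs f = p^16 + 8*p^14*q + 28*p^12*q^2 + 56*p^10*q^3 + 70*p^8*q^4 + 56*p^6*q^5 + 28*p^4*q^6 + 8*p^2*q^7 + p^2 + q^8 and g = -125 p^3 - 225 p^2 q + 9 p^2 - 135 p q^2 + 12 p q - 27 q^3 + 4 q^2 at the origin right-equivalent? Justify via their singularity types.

No.

The Hessian of f at 0 has rank 1. Corank 1: A-series; mu = 7 gives A_7. The Hessian of g at 0 has rank 1. Corank 1: A-series; mu = 2 gives A_2. f is A_7 but g is A_2, hence not right-equivalent.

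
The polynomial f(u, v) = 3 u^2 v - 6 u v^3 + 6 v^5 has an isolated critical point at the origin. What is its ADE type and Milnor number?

Type D_6, Milnor number mu = 6.

The Hessian of f at 0 is [[0, 0], [0, 0]] with rank 0, so corank 2. A Groebner basis of the Jacobian ideal J(f) in C{u,v} is {u^3, u^2*v, u^2/4 + u*v^2, -u*v + v^3}; counting standard monomials gives mu = 6. Corank 2; j^3 = 3*u^2*v has shape L^2 M (L != M), so D-series; mu = 6 gives D_6.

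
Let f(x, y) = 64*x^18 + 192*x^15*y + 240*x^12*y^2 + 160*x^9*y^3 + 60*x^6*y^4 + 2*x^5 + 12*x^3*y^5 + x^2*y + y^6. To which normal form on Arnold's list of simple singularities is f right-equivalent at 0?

D_{7}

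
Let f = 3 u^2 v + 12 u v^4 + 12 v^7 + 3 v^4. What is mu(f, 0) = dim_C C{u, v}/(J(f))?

5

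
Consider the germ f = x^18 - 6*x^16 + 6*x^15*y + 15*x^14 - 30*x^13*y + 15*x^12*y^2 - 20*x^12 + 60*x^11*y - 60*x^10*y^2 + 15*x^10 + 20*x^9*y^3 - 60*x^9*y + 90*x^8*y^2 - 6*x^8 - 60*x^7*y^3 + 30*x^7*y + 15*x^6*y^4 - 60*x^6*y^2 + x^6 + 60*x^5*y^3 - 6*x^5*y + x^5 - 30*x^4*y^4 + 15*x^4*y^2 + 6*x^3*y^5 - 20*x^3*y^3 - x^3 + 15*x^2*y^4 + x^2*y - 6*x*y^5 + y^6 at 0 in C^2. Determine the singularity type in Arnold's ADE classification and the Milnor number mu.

Type D_{7}, Milnor number mu = 7.

The Hessian of f at 0 is [[0, 0], [0, 0]] with rank 0, so corank 2. A Groebner basis of the Jacobian ideal J(f) in C{x,y} is {x*y/6 + y^5, x*y^2, x^2 - x*y}; counting standard monomials gives mu = 7. Corank 2; j^3 = -x^2*(x - y) has shape L^2 M (L != M), so D-series; mu = 7 gives D_7.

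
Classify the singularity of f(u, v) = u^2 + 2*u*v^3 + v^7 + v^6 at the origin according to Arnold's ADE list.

A6

The Hessian of f at 0 is [[2, 0], [0, 0]] with rank 1, so corank 1. A Groebner basis of the Jacobian ideal J(f) in C{u,v} is {u + v^3, u^2}; counting standard monomials gives mu = 6. Corank 1: A-series; mu = 6 gives A_6.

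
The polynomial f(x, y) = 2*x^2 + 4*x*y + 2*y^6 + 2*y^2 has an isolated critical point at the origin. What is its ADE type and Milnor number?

The Hessian of f at 0 has rank 1. Corank 1: A-series; mu = 5 gives A_5.

Type A_5, Milnor number mu = 5.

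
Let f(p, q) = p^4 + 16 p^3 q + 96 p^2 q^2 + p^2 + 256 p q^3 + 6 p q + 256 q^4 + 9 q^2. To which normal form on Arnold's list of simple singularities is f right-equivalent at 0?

A3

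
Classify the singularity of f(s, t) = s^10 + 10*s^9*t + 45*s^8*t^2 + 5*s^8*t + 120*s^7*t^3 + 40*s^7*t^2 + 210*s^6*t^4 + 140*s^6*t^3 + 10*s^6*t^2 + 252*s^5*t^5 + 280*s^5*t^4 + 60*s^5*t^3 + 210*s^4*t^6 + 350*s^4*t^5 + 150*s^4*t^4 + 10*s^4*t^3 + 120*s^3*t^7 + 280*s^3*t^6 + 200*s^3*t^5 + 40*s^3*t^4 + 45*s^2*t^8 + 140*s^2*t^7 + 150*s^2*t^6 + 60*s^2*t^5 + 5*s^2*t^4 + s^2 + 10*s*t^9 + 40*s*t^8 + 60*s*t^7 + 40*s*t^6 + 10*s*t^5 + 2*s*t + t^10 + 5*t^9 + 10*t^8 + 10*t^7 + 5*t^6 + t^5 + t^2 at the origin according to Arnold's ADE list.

A4

The Hessian of f at 0 has rank 1. Corank 1: A-series; mu = 4 gives A_4.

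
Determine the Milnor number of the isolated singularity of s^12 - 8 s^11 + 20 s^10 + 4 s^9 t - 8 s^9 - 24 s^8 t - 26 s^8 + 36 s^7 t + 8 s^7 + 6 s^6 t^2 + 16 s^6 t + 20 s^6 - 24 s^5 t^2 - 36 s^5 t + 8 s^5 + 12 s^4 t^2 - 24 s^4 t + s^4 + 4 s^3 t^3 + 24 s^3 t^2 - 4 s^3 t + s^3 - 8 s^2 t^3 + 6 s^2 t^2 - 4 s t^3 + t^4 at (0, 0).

6

The Hessian of f at 0 has rank 0. Corank 2; j^3 = s^3 is a perfect cube, so E-series; the 4-jet and mu = 6 give E_6.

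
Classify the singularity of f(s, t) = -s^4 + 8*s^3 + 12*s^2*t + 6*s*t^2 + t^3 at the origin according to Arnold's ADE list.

E_{6}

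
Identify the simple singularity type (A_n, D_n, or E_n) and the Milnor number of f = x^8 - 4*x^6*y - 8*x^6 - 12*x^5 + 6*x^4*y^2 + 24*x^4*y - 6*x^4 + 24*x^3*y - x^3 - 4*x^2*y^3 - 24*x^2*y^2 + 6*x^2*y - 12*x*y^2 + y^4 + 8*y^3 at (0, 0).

The Hessian of f at 0 is [[0, 0], [0, 0]] with rank 0, so corank 2. A Groebner basis of the Jacobian ideal J(f) in C{x,y} is {x^3 + 3*x^2/4 - 3*x*y + 3*y^2, x^2*y + x^2/4 - x*y + y^2, x^2/16 + x*y^2 - x*y/4 + y^2/4, y^3}; counting standard monomials gives mu = 6. Corank 2; j^3 = -(x - 2*y)^3 is a perfect cube, so E-series; the 4-jet and mu = 6 give E_6.

Type E6, Milnor number mu = 6.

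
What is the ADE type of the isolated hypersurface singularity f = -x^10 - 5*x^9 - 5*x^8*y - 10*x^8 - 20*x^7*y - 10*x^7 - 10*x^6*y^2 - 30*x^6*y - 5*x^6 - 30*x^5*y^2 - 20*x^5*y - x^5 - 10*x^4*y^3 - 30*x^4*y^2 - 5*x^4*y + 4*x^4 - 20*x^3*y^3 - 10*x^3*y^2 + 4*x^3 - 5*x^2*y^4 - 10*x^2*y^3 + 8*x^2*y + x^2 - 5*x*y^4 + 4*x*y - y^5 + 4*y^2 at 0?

A_4

The Hessian of f at 0 is [[2, 4], [4, 8]] with rank 1, so corank 1. A Groebner basis of the Jacobian ideal J(f) in C{x,y} is {x/64 + y^3 + y^2/8 + y/32, x^2 + x/2 + y, x*y - x/8 + y^2 - y/4}; counting standard monomials gives mu = 4. Corank 1: A-series; mu = 4 gives A_4.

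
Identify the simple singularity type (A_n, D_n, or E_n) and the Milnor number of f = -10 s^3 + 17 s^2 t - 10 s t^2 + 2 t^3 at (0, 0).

Type D_{4}, Milnor number mu = 4.

The Hessian of f at 0 has rank 0. Corank 2; j^3 = -(2*s - t)*(5*s^2 - 6*s*t + 2*t^2) splits into three distinct lines over C (the quadratic factor has nonzero discriminant), so D_4.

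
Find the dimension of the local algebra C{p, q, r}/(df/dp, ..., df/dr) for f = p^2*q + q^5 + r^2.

The Hessian of f at 0 is [[0, 0, 0], [0, 0, 0], [0, 0, 2]] with rank 1, so corank 2. A Groebner basis of the Jacobian ideal J(f) in C{p,q,r} is {p^2/5 + q^4, p^3, p*q, r}; counting standard monomials gives mu = 6. Corank 2; j^3 = p^2*q has shape L^2 M (L != M), so D-series; mu = 6 gives D_6.

6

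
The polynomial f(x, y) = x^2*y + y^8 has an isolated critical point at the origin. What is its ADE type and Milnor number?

The Hessian of f at 0 has rank 0. Corank 2; j^3 = x^2*y has shape L^2 M (L != M), so D-series; mu = 9 gives D_9.

Type D9, Milnor number mu = 9.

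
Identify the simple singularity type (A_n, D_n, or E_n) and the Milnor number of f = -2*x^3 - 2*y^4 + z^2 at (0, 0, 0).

Type E6, Milnor number mu = 6.

The Hessian of f at 0 is [[0, 0, 0], [0, 0, 0], [0, 0, 2]] with rank 1, so corank 2. A Groebner basis of the Jacobian ideal J(f) in C{x,y,z} is {y^3, x^2, z}; counting standard monomials gives mu = 6. Corank 2; j^3 = -2*x^3 is a perfect cube, so E-series; the 4-jet and mu = 6 give E_6.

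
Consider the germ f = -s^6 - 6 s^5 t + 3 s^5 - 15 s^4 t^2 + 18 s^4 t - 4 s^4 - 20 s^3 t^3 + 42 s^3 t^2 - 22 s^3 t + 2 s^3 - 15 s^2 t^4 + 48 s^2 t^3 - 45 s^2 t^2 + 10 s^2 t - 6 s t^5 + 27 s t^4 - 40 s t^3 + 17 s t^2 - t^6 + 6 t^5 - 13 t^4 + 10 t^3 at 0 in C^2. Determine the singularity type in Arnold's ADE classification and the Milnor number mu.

Type D4, Milnor number mu = 4.

The Hessian of f at 0 is [[0, 0], [0, 0]] with rank 0, so corank 2. A Groebner basis of the Jacobian ideal J(f) in C{s,t} is {t^3, s^2 - 11*t^2/2, s*t + 5*t^2/2}; counting standard monomials gives mu = 4. Corank 2; j^3 = (s + 2*t)*(2*s^2 + 6*s*t + 5*t^2) splits into three distinct lines over C (the quadratic factor has nonzero discriminant), so D_4.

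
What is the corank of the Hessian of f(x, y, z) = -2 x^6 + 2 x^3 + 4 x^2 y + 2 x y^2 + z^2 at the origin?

Hessian at 0 has rank 1.

2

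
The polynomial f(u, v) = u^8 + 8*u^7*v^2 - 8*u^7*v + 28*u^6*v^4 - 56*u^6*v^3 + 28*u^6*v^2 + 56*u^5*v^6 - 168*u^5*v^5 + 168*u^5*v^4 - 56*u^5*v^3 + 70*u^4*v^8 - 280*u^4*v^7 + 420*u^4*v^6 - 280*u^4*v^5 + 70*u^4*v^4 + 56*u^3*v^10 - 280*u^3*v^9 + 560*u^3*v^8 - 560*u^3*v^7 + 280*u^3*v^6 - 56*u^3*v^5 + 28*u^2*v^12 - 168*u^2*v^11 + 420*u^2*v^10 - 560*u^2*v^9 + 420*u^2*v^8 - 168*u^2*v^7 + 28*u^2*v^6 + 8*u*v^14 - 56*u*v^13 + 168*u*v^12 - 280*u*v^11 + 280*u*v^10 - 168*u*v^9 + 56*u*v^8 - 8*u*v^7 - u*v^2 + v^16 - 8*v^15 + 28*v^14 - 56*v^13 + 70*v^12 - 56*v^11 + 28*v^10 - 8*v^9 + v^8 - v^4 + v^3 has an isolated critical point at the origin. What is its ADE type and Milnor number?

Type D9, Milnor number mu = 9.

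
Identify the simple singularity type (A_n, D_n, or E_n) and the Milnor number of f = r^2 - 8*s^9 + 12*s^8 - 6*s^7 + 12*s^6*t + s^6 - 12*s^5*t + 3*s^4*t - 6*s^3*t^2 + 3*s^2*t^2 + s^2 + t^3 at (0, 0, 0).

Type A_{2}, Milnor number mu = 2.

The Hessian of f at 0 is [[2, 0, 0], [0, 0, 0], [0, 0, 2]] with rank 2, so corank 1. A Groebner basis of the Jacobian ideal J(f) in C{s,t,r} is {t^2, s, r}; counting standard monomials gives mu = 2. Corank 1: A-series; mu = 2 gives A_2.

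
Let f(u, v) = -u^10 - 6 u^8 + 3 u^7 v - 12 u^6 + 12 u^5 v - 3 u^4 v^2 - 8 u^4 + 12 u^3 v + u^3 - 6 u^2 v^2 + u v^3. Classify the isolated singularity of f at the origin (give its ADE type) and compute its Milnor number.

The Hessian of f at 0 is [[0, 0], [0, 0]] with rank 0, so corank 2. A Groebner basis of the Jacobian ideal J(f) in C{u,v} is {3*u^2/4 + v^4 + v^3/4, u^3, u^2*v - u^2/4 - v^3/12, -u^2 + u*v^2 - v^3/3}; counting standard monomials gives mu = 7. Corank 2; j^3 = u^3 is a perfect cube, so E-series; the 4-jet and mu = 7 give E_7.

Type E7, Milnor number mu = 7.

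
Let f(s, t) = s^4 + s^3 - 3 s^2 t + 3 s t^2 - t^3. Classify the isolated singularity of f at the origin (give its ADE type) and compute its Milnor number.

The Hessian of f at 0 is [[0, 0], [0, 0]] with rank 0, so corank 2. A Groebner basis of the Jacobian ideal J(f) in C{s,t} is {t^4, s*t^2 - 2*t^3/3, s^2 - 2*s*t + t^2}; counting standard monomials gives mu = 6. Corank 2; j^3 = (s - t)^3 is a perfect cube, so E-series; the 4-jet and mu = 6 give E_6.

Type E_6, Milnor number mu = 6.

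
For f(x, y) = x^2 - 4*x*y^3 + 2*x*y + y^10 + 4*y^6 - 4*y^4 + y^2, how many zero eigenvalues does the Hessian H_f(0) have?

Hessian at 0 has rank 1.

1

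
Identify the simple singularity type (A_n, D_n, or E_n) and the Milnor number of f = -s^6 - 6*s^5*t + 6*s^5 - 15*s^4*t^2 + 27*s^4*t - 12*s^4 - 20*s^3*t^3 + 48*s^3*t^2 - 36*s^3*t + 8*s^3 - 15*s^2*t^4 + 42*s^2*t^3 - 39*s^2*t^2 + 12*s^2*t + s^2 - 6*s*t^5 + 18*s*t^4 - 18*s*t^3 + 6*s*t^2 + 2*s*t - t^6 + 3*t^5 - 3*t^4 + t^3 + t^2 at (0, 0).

Type A_2, Milnor number mu = 2.

The Hessian of f at 0 is [[2, 2], [2, 2]] with rank 1, so corank 1. A Groebner basis of the Jacobian ideal J(f) in C{s,t} is {t^2, s + t}; counting standard monomials gives mu = 2. Corank 1: A-series; mu = 2 gives A_2.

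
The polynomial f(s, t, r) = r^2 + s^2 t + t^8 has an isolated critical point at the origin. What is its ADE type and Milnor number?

Type D9, Milnor number mu = 9.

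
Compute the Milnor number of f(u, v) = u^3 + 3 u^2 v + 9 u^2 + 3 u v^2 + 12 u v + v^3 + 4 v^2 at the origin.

2

The Hessian of f at 0 has rank 1. Corank 1: A-series; mu = 2 gives A_2.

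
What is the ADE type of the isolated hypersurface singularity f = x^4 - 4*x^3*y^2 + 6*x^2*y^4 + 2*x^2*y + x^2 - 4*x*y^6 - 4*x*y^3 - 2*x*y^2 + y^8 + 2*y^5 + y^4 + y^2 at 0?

The Hessian of f at 0 has rank 2. Corank 0: nondegenerate Morse point, so A_1.

A_1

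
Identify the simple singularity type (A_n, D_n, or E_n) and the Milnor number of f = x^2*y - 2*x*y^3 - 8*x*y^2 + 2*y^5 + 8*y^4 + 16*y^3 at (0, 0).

Type D6, Milnor number mu = 6.

The Hessian of f at 0 is [[0, 0], [0, 0]] with rank 0, so corank 2. A Groebner basis of the Jacobian ideal J(f) in C{x,y} is {x^3 + 12*x^2 - 160*x*y + 448*y^2, x^2*y + 2*x^2 - 32*x*y + 96*y^2, x^2/4 + x*y^2 - 6*x*y + 20*y^2, -x*y + y^3 + 4*y^2}; counting standard monomials gives mu = 6. Corank 2; j^3 = y*(x - 4*y)^2 has shape L^2 M (L != M), so D-series; mu = 6 gives D_6.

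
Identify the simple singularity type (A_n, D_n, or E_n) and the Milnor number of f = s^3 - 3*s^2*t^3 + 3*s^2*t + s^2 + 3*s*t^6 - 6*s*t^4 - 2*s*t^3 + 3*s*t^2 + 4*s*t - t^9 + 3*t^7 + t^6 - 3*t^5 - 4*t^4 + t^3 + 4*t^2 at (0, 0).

The Hessian of f at 0 is [[2, 4], [4, 8]] with rank 1, so corank 1. A Groebner basis of the Jacobian ideal J(f) in C{s,t} is {t^2, s + 2*t}; counting standard monomials gives mu = 2. Corank 1: A-series; mu = 2 gives A_2.

Type A2, Milnor number mu = 2.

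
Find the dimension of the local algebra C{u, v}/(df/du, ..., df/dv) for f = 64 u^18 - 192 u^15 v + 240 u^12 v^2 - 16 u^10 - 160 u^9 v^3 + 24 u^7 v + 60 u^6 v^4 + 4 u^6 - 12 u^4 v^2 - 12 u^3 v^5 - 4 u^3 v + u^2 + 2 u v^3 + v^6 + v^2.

The Hessian of f at 0 has rank 2. Corank 0: nondegenerate Morse point, so A_1.

1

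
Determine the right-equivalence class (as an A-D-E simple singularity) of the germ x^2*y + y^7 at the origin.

D8

The Hessian of f at 0 has rank 0. Corank 2; j^3 = x^2*y has shape L^2 M (L != M), so D-series; mu = 8 gives D_8.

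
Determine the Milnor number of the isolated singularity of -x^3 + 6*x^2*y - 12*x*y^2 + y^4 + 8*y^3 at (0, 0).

The Hessian of f at 0 has rank 0. Corank 2; j^3 = -(x - 2*y)^3 is a perfect cube, so E-series; the 4-jet and mu = 6 give E_6.

6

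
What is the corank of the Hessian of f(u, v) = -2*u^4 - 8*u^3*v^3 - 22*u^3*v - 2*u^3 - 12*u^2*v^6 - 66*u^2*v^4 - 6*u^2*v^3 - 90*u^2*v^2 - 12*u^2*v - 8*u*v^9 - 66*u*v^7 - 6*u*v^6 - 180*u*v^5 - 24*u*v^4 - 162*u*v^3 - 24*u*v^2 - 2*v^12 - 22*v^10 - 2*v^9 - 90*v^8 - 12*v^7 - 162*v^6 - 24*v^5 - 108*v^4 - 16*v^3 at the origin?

The Hessian at 0 is [[0, 0], [0, 0]] of rank 0; hence corank 2.

2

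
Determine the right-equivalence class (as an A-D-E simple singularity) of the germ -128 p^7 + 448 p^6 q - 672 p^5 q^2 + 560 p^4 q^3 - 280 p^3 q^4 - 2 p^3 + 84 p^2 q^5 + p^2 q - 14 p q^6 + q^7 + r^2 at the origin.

The Hessian of f at 0 has rank 1. Corank 2; j^3 = -p^2*(2*p - q) has shape L^2 M (L != M), so D-series; mu = 8 gives D_8.

D8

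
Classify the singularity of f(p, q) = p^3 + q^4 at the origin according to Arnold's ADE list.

The Hessian of f at 0 has rank 0. Corank 2; j^3 = p^3 is a perfect cube, so E-series; the 4-jet and mu = 6 give E_6.

E6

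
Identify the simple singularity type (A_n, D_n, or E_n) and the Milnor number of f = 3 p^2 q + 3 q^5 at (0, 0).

The Hessian of f at 0 has rank 0. Corank 2; j^3 = 3*p^2*q has shape L^2 M (L != M), so D-series; mu = 6 gives D_6.

Type D6, Milnor number mu = 6.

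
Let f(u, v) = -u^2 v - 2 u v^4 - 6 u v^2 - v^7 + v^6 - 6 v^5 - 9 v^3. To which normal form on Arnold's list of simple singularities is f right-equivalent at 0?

The Hessian of f at 0 is [[0, 0], [0, 0]] with rank 0, so corank 2. A Groebner basis of the Jacobian ideal J(f) in C{u,v} is {u*v + v^4 + 3*v^2, u^3 + 9*u^2/2 + 27*u*v + 27*v^3 + 81*v^2/2, u^2*v - u^2 - 6*u*v - 9*v^3 - 9*v^2, u^2/6 + u*v^2 + u*v + 3*v^3 + 3*v^2/2}; counting standard monomials gives mu = 7. Corank 2; j^3 = -v*(u + 3*v)^2 has shape L^2 M (L != M), so D-series; mu = 7 gives D_7.

D7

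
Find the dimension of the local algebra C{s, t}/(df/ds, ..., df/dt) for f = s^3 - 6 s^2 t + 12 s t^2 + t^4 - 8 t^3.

6

The Hessian of f at 0 is [[0, 0], [0, 0]] with rank 0, so corank 2. A Groebner basis of the Jacobian ideal J(f) in C{s,t} is {t^3, s^2 - 4*s*t + 4*t^2}; counting standard monomials gives mu = 6. Corank 2; j^3 = (s - 2*t)^3 is a perfect cube, so E-series; the 4-jet and mu = 6 give E_6.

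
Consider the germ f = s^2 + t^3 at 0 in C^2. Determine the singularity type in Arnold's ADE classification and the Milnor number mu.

Type A_{2}, Milnor number mu = 2.

The Hessian of f at 0 is [[2, 0], [0, 0]] with rank 1, so corank 1. A Groebner basis of the Jacobian ideal J(f) in C{s,t} is {t^2, s}; counting standard monomials gives mu = 2. Corank 1: A-series; mu = 2 gives A_2.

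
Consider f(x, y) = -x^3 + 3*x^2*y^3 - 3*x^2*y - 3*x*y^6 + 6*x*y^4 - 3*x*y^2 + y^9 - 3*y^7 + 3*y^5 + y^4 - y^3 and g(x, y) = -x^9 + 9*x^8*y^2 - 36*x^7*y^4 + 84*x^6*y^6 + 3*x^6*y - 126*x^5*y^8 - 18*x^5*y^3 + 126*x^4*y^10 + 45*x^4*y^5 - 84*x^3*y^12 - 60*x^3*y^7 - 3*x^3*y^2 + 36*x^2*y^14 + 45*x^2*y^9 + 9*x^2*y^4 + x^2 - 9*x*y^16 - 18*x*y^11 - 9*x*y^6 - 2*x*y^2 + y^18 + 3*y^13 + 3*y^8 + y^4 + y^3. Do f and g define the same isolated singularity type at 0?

No.

The Hessian of f at 0 is [[0, 0], [0, 0]] with rank 0, so corank 2. A Groebner basis of the Jacobian ideal J(f) in C{x,y} is {y^3, x^2 + 2*x*y + y^2}; counting standard monomials gives mu = 6. Corank 2; j^3 = -(x + y)^3 is a perfect cube, so E-series; the 4-jet and mu = 6 give E_6. The Hessian of g at 0 is [[2, 0], [0, 0]] with rank 1, so corank 1. A Groebner basis of the Jacobian ideal J(g) in C{x,y} is {y^2, x}; counting standard monomials gives mu = 2. Corank 1: A-series; mu = 2 gives A_2. f is E_6 but g is A_2, hence not right-equivalent.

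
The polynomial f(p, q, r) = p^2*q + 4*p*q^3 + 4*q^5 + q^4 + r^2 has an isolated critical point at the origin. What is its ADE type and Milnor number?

Type D_{5}, Milnor number mu = 5.

The Hessian of f at 0 has rank 1. Corank 2; j^3 = p^2*q has shape L^2 M (L != M), so D-series; mu = 5 gives D_5.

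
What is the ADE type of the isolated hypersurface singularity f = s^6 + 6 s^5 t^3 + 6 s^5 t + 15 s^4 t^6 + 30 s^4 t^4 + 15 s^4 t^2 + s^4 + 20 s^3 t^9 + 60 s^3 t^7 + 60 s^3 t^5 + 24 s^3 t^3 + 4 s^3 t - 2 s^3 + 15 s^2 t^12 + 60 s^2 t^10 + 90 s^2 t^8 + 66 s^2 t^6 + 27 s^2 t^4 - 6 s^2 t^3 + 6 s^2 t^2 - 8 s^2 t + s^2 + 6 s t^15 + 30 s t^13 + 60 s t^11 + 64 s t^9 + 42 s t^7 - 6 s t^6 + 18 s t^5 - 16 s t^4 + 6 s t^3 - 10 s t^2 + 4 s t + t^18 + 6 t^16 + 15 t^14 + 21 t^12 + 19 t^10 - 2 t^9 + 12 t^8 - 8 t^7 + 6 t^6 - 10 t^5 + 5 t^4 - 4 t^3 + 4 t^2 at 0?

The Hessian of f at 0 is [[2, 4], [4, 8]] with rank 1, so corank 1. A Groebner basis of the Jacobian ideal J(f) in C{s,t} is {s*t^2 - 7*s*t/4 - 5*s/4 - 9*t^2/4 - 5*t/2, 5*s*t/4 + 3*s/4 + t^3 + 7*t^2/4 + 3*t/2, s^2 + 19*s*t/4 + s/4 + 21*t^2/4 + t/2}; counting standard monomials gives mu = 5. Corank 1: A-series; mu = 5 gives A_5.

A_5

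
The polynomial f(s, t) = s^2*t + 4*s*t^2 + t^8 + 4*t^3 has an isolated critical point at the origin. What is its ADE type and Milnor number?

Type D_9, Milnor number mu = 9.

The Hessian of f at 0 is [[0, 0], [0, 0]] with rank 0, so corank 2. A Groebner basis of the Jacobian ideal J(f) in C{s,t} is {s^2/8 + t^7 - t^2/2, s^3 + 8*t^3, s*t + 2*t^2}; counting standard monomials gives mu = 9. Corank 2; j^3 = t*(s + 2*t)^2 has shape L^2 M (L != M), so D-series; mu = 9 gives D_9.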